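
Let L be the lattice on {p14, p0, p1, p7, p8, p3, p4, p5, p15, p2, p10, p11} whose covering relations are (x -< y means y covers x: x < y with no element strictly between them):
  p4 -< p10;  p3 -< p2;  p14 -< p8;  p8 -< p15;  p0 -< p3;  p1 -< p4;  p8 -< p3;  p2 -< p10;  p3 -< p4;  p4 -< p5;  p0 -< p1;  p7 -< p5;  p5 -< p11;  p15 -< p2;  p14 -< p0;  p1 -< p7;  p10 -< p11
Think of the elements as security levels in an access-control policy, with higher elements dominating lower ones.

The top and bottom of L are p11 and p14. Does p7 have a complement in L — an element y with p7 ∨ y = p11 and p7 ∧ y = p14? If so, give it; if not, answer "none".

p15

Need y with p7 ∨ y = p11 and p7 ∧ y = p14.
Checking each element gives: p15.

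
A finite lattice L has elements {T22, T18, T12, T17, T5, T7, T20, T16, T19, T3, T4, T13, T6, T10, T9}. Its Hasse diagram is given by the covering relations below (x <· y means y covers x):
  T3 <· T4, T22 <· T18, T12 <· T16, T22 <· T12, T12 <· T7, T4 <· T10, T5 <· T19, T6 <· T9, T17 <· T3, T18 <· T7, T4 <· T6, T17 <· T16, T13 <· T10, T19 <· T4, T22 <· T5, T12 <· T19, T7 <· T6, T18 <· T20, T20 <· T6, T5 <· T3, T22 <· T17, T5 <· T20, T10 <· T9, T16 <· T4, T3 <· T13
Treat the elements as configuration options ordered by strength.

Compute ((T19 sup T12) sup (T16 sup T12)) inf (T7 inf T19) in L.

T12

T19 ∨ T12 = T19
T16 ∨ T12 = T16
T19 ∨ T16 = T4
T7 ∧ T19 = T12
T4 ∧ T12 = T12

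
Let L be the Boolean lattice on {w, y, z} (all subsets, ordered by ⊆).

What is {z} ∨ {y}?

Under ⊆, join is union: {z} ∪ {y} = {y,z}.

{y,z}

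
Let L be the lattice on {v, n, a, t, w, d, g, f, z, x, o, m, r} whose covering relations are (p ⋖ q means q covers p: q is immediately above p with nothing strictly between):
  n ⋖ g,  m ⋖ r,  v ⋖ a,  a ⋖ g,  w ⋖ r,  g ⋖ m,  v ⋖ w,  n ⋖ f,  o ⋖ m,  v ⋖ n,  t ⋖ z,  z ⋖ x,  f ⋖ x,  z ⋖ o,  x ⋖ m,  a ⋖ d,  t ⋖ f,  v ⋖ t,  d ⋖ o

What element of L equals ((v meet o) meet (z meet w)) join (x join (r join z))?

v ∧ o = v
z ∧ w = v
v ∧ v = v
r ∨ z = r
x ∨ r = r
v ∨ r = r

r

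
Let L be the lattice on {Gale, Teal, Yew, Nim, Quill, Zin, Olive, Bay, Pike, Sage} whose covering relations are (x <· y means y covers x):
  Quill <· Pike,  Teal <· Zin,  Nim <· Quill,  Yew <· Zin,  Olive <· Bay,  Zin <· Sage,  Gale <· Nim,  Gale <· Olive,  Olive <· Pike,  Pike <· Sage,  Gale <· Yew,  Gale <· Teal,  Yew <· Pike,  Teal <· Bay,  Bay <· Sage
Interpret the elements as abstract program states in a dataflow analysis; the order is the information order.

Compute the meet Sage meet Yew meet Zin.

Common lower bounds of {Sage, Yew, Zin}: Gale, Yew.
The greatest among these is Yew.

Yew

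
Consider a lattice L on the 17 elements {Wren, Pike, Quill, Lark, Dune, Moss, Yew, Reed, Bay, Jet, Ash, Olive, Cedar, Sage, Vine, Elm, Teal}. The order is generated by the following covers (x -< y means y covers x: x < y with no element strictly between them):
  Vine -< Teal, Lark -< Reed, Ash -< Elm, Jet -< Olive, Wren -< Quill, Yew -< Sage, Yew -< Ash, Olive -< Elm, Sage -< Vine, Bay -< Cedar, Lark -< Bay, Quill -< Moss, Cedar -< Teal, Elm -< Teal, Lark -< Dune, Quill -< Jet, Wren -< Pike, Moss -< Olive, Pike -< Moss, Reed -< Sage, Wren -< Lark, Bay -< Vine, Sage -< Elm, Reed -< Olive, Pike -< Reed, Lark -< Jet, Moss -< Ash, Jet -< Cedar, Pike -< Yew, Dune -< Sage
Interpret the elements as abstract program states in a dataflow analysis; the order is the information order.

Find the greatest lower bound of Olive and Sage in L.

Common lower bounds of {Olive, Sage}: Lark, Pike, Reed, Wren.
The greatest among these is Reed.

Reed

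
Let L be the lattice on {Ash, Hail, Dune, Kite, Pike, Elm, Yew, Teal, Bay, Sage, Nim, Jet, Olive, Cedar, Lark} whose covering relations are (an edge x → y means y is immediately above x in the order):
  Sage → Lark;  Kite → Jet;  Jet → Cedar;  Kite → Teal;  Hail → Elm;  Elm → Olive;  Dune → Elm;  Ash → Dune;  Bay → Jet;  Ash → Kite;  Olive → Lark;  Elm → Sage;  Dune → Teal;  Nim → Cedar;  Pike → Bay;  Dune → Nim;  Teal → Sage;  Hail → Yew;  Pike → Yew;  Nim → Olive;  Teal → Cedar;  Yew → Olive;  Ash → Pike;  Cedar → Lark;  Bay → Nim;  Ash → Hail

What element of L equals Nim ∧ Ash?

Ash

Nim ∧ Ash = Ash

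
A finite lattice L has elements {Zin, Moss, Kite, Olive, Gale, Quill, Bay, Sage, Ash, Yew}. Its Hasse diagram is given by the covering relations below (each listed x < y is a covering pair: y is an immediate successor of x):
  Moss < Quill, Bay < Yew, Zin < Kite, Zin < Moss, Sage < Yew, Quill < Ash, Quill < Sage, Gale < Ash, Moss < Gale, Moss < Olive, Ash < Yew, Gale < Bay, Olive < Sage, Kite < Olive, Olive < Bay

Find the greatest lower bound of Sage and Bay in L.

Common lower bounds of {Sage, Bay}: Kite, Moss, Olive, Zin.
The greatest among these is Olive.

Olive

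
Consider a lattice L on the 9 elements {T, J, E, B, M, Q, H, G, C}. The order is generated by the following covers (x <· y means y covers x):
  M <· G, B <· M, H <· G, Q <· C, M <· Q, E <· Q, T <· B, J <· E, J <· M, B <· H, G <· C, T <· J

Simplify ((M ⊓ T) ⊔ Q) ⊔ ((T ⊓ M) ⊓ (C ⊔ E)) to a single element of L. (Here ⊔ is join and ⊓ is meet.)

M ∧ T = T
T ∨ Q = Q
T ∧ M = T
C ∨ E = C
T ∧ C = T
Q ∨ T = Q

Q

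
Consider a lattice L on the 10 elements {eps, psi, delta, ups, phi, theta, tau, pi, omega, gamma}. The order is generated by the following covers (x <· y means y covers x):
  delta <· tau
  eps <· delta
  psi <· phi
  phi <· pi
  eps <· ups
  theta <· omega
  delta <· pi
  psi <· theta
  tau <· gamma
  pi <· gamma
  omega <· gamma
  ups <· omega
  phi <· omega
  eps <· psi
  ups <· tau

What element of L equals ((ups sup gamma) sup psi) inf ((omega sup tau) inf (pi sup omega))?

gamma

ups ∨ gamma = gamma
gamma ∨ psi = gamma
omega ∨ tau = gamma
pi ∨ omega = gamma
gamma ∧ gamma = gamma
gamma ∧ gamma = gamma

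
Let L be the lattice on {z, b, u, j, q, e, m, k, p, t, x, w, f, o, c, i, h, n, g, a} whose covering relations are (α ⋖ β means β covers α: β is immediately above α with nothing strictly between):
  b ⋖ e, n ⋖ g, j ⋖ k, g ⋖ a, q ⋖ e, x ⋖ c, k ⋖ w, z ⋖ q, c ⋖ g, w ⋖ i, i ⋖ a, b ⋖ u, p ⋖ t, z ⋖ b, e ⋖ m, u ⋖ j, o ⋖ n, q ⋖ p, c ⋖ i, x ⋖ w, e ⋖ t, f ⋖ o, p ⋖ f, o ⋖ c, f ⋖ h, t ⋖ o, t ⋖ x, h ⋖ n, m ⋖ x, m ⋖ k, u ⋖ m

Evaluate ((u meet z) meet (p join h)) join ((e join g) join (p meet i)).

u ∧ z = z
p ∨ h = h
z ∧ h = z
e ∨ g = g
p ∧ i = p
g ∨ p = g
z ∨ g = g

g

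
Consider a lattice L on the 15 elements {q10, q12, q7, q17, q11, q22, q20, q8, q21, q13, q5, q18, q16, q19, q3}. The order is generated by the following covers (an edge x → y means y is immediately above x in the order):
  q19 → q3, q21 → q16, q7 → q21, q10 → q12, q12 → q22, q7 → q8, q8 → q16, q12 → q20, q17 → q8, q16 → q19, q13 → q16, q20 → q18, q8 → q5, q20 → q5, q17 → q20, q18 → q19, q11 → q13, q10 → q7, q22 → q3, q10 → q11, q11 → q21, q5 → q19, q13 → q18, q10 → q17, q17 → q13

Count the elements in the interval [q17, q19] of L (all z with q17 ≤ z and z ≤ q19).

The interval [q17, q19] = {q13, q16, q17, q18, q19, q20, q5, q8}, which has 8 elements.

8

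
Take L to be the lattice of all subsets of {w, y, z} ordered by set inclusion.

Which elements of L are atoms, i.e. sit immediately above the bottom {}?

{w}, {y}, {z}

The atoms are exactly the elements that cover {}: {w}, {y}, {z}.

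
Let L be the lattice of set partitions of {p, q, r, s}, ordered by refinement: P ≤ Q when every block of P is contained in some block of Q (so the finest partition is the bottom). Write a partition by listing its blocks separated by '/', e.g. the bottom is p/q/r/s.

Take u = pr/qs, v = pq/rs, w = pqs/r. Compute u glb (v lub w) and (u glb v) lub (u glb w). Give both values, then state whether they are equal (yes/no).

pr/qs; p/qs/r; no

v lub w = pqrs, so u glb (v lub w) = pr/qs glb pqrs = pr/qs.
u glb v = p/q/r/s and u glb w = p/qs/r, so (u glb v) lub (u glb w) = p/q/r/s lub p/qs/r = p/qs/r.
Equal: no.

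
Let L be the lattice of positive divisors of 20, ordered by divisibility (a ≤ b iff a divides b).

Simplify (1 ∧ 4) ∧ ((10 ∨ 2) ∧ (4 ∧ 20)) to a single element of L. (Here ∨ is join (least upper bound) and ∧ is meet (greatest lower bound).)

1 ∧ 4 = 1
10 ∨ 2 = 10
4 ∧ 20 = 4
10 ∧ 4 = 2
1 ∧ 2 = 1

1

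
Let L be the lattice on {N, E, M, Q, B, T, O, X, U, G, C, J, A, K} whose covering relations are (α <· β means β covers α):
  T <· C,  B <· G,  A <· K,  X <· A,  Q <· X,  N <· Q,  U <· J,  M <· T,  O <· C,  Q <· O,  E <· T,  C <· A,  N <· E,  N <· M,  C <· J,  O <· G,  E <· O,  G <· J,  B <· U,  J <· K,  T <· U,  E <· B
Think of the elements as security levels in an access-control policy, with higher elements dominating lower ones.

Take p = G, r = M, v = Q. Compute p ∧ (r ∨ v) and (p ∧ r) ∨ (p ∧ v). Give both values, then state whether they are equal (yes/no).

O; Q; no

r ∨ v = C, so p ∧ (r ∨ v) = G ∧ C = O.
p ∧ r = N and p ∧ v = Q, so (p ∧ r) ∨ (p ∧ v) = N ∨ Q = Q.
Equal: no.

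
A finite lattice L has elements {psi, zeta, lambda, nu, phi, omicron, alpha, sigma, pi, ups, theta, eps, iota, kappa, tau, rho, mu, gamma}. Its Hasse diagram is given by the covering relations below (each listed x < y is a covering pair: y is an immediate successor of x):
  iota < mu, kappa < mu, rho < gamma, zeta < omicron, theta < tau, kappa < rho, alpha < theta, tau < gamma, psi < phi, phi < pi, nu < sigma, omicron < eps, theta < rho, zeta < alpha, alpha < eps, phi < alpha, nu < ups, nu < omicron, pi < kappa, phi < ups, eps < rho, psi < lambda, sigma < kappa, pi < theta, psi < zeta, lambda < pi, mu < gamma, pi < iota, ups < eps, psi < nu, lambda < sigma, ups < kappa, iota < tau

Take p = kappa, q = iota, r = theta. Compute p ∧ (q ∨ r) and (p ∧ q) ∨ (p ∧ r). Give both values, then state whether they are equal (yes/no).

pi; pi; yes

q ∨ r = tau, so p ∧ (q ∨ r) = kappa ∧ tau = pi.
p ∧ q = pi and p ∧ r = pi, so (p ∧ q) ∨ (p ∧ r) = pi ∨ pi = pi.
Equal: yes.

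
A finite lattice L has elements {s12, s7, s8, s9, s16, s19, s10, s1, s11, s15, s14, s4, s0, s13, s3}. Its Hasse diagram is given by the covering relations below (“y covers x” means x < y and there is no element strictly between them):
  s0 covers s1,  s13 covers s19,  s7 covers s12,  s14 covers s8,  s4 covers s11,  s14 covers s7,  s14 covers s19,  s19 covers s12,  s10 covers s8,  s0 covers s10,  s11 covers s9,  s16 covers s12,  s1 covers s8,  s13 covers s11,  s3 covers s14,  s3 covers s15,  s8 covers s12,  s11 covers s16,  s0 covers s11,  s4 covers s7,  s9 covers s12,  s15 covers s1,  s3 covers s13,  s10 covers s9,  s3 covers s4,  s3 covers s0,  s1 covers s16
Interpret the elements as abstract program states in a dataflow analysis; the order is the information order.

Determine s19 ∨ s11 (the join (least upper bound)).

Common upper bounds of {s19, s11}: s13, s3.
The least among these is s13.

s13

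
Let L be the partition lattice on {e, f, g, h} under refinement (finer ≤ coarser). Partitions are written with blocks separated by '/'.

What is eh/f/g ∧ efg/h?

The meet (common refinement) of eh/f/g and efg/h intersects blocks pairwise, giving e/f/g/h.

e/f/g/h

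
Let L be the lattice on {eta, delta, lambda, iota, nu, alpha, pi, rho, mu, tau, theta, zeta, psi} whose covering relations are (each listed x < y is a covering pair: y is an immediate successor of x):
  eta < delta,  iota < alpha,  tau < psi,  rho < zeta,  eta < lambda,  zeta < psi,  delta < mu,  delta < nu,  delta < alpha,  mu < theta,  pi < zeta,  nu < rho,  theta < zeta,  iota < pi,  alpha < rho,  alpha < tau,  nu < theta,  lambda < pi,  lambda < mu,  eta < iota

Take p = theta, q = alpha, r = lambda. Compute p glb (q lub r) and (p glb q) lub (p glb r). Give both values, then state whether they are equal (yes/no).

q lub r = zeta, so p glb (q lub r) = theta glb zeta = theta.
p glb q = delta and p glb r = lambda, so (p glb q) lub (p glb r) = delta lub lambda = mu.
Equal: no.

theta; mu; no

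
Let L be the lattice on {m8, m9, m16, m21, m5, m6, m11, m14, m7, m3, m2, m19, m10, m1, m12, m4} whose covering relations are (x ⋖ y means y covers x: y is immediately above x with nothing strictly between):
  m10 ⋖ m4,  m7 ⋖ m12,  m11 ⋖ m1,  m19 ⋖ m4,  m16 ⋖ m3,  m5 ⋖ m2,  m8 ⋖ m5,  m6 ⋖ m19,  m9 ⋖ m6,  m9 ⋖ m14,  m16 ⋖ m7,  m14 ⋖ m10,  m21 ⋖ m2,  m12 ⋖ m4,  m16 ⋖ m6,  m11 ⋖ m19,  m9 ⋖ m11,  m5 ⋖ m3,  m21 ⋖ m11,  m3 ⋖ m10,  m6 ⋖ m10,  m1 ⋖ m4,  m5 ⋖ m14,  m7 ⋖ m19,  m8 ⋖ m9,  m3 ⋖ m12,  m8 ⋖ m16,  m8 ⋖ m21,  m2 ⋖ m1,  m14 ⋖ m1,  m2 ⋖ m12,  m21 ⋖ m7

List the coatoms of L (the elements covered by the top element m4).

The coatoms are exactly the elements covered by m4: m1, m10, m12, m19.

m1, m10, m12, m19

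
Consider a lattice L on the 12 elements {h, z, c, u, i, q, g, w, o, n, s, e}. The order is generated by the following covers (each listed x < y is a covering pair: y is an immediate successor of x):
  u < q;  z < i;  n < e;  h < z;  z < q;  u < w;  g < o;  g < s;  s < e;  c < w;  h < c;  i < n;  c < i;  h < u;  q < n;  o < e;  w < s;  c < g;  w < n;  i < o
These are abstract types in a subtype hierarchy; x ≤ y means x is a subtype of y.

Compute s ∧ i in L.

s ∧ i = c

c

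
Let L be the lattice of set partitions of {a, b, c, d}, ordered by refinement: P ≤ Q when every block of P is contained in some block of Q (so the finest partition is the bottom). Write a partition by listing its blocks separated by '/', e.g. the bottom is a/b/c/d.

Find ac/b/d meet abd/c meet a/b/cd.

The meet (common refinement) of ac/b/d, abd/c, a/b/cd intersects blocks pairwise, giving a/b/c/d.

a/b/c/d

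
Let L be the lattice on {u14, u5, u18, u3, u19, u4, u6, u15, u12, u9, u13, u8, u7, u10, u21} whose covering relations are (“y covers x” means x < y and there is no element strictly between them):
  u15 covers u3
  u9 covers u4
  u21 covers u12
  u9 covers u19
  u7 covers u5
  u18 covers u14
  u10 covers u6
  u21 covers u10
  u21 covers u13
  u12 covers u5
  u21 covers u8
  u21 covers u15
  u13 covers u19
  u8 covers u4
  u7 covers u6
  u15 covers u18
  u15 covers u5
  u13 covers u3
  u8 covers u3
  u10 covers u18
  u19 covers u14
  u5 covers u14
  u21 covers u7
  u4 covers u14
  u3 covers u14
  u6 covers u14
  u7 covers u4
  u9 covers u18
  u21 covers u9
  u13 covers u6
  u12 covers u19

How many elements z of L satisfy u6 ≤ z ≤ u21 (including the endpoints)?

The interval [u6, u21] = {u10, u13, u21, u6, u7}, which has 5 elements.

5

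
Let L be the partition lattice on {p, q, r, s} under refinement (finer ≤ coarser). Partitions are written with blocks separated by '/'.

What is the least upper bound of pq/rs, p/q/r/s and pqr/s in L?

The join of pq/rs, p/q/r/s, pqr/s merges any blocks that overlap across the partitions, giving pqrs.

pqrs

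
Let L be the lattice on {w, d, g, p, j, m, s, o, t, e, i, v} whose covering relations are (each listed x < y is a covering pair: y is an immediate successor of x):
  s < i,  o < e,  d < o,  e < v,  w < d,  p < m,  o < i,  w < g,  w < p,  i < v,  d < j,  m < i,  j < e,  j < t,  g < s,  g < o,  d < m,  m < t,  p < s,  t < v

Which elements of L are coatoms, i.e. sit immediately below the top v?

e, i, t

The coatoms are exactly the elements covered by v: e, i, t.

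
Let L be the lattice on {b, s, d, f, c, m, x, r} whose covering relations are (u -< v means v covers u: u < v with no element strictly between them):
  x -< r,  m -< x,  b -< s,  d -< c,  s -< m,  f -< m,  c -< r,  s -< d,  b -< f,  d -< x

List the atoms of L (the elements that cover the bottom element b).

The atoms are exactly the elements that cover b: f, s.

f, s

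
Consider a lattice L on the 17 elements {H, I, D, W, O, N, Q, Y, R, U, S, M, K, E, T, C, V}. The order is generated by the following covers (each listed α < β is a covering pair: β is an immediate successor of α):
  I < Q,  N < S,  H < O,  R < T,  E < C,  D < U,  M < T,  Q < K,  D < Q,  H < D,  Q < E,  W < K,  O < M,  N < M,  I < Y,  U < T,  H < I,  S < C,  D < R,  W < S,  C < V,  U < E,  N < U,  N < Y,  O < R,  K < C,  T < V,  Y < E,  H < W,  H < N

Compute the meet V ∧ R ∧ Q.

Common lower bounds of {V, R, Q}: D, H.
The greatest among these is D.

D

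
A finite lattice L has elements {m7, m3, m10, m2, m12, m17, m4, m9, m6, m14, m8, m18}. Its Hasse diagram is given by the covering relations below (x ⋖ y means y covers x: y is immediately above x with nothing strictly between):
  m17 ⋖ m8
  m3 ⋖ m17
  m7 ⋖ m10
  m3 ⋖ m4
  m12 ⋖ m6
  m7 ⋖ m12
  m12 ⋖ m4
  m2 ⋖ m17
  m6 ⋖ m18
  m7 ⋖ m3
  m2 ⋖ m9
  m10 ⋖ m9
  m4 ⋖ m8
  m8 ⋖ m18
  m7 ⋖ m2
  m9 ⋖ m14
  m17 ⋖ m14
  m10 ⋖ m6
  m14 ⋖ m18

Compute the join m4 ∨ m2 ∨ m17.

Common upper bounds of {m4, m2, m17}: m18, m8.
The least among these is m8.

m8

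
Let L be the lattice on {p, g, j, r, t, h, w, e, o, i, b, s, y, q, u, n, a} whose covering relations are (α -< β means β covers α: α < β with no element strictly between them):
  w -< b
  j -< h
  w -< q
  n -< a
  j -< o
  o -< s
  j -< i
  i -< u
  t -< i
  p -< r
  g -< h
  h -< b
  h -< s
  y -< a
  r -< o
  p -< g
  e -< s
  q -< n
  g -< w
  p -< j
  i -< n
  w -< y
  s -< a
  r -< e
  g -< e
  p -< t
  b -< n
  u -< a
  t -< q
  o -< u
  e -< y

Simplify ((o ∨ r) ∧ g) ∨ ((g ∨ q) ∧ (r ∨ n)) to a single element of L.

q

o ∨ r = o
o ∧ g = p
g ∨ q = q
r ∨ n = a
q ∧ a = q
p ∨ q = q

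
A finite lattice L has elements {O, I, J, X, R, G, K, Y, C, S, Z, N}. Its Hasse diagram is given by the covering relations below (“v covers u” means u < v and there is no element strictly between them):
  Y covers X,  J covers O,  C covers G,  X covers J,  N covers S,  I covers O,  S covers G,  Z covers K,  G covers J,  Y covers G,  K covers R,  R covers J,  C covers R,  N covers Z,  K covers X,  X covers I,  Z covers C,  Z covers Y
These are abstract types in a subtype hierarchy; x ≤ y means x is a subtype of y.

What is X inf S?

Common lower bounds of {X, S}: J, O.
The greatest among these is J.

J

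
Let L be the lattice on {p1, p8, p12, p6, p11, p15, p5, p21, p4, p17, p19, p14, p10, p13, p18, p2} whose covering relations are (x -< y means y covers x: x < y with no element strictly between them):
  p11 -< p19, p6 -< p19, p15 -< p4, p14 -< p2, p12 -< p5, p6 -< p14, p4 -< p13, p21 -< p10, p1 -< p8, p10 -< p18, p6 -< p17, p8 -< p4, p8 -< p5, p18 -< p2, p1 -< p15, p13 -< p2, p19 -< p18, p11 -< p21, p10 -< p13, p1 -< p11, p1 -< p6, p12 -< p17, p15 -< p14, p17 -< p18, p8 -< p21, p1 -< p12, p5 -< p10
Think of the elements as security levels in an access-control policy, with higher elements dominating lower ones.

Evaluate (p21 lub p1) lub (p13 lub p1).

p21 ∨ p1 = p21
p13 ∨ p1 = p13
p21 ∨ p13 = p13

p13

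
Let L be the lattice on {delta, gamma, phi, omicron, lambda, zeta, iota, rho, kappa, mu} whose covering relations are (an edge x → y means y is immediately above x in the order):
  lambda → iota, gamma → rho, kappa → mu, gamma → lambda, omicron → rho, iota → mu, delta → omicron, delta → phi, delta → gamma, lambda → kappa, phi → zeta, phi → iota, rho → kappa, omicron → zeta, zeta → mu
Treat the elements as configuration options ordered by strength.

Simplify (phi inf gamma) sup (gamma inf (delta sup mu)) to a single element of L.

phi ∧ gamma = delta
delta ∨ mu = mu
gamma ∧ mu = gamma
delta ∨ gamma = gamma

gamma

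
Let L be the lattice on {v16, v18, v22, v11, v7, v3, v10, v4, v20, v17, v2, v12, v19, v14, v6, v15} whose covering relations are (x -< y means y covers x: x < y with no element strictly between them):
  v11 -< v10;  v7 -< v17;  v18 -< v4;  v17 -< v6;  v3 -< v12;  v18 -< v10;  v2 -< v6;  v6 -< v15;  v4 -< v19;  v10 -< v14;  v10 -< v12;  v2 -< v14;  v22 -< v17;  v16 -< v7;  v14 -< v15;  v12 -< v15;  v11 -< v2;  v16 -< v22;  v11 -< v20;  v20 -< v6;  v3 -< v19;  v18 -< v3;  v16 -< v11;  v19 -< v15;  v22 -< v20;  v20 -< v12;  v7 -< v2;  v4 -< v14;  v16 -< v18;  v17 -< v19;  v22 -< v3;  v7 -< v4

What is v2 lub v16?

Common upper bounds of {v2, v16}: v14, v15, v2, v6.
The least among these is v2.

v2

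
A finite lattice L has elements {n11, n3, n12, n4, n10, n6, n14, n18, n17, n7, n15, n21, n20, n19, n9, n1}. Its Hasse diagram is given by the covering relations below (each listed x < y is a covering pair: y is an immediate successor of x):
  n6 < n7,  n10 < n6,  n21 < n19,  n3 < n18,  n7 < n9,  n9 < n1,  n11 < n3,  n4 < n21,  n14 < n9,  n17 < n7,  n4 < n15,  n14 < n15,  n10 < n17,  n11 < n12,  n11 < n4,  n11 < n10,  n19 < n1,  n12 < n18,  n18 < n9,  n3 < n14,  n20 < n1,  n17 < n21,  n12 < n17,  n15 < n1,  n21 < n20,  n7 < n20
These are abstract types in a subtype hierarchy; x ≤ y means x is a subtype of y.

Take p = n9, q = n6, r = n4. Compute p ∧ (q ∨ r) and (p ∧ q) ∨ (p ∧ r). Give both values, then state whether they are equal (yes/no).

n7; n6; no

q ∨ r = n20, so p ∧ (q ∨ r) = n9 ∧ n20 = n7.
p ∧ q = n6 and p ∧ r = n11, so (p ∧ q) ∨ (p ∧ r) = n6 ∨ n11 = n6.
Equal: no.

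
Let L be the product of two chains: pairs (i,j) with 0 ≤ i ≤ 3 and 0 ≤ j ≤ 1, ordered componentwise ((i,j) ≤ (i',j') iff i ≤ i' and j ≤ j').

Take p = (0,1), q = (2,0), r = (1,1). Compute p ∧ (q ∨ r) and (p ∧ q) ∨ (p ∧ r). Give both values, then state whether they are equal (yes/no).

(0,1); (0,1); yes

q ∨ r = (2,1), so p ∧ (q ∨ r) = (0,1) ∧ (2,1) = (0,1).
p ∧ q = (0,0) and p ∧ r = (0,1), so (p ∧ q) ∨ (p ∧ r) = (0,0) ∨ (0,1) = (0,1).
Equal: yes.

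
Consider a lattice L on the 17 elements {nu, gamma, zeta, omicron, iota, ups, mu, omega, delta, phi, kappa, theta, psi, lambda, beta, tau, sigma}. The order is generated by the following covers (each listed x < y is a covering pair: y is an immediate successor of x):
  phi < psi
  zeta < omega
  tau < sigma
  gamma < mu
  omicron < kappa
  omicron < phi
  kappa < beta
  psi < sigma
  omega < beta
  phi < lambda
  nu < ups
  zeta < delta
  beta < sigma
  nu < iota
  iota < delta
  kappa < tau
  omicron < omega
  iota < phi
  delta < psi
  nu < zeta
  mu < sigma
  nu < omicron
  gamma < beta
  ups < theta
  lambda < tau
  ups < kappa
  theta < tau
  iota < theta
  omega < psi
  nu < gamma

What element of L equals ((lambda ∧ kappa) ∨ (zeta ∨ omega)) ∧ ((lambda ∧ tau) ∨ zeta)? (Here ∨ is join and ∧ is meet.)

lambda ∧ kappa = omicron
zeta ∨ omega = omega
omicron ∨ omega = omega
lambda ∧ tau = lambda
lambda ∨ zeta = sigma
omega ∧ sigma = omega

omega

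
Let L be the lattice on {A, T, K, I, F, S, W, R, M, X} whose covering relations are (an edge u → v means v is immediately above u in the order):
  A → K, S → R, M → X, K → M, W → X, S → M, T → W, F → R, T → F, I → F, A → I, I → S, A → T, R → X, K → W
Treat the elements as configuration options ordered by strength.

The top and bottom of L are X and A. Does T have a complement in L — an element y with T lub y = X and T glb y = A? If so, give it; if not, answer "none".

Need y with T ∨ y = X and T ∧ y = A.
Checking each element gives: M.

M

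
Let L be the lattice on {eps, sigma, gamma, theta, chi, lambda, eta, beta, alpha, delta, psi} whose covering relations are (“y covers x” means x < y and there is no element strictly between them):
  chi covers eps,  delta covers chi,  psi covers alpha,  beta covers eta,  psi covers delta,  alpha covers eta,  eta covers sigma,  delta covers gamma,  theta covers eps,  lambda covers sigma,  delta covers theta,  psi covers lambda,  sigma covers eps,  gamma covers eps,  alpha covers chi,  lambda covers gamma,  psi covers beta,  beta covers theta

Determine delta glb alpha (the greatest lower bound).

Common lower bounds of {delta, alpha}: chi, eps.
The greatest among these is chi.

chi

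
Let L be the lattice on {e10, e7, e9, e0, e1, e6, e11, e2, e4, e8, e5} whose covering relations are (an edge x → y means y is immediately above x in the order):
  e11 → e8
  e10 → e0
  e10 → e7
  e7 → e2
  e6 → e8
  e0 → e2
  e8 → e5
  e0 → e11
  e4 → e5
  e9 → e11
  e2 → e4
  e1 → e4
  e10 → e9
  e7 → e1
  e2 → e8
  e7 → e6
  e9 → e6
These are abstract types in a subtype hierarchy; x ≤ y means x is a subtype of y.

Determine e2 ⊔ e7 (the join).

e2

Common upper bounds of {e2, e7}: e2, e4, e5, e8.
The least among these is e2.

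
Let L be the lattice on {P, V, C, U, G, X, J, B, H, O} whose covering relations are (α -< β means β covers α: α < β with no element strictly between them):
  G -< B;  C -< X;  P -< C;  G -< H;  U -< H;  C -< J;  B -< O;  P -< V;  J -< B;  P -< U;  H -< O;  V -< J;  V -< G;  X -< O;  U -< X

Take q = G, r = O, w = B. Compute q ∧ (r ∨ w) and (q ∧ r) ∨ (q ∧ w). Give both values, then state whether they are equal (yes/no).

r ∨ w = O, so q ∧ (r ∨ w) = G ∧ O = G.
q ∧ r = G and q ∧ w = G, so (q ∧ r) ∨ (q ∧ w) = G ∨ G = G.
Equal: yes.

G; G; yes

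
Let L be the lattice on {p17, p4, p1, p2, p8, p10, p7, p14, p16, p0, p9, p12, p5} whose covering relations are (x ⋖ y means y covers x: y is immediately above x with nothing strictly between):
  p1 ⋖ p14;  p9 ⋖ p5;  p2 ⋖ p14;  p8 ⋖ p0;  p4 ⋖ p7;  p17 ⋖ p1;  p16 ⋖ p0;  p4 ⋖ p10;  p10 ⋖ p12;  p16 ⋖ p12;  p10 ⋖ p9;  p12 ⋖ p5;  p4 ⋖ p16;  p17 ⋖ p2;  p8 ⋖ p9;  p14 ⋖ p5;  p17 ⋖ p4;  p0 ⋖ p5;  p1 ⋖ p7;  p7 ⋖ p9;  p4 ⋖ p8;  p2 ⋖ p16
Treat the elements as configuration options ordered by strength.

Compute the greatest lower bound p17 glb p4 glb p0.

p17

Common lower bounds of {p17, p4, p0}: p17.
The greatest among these is p17.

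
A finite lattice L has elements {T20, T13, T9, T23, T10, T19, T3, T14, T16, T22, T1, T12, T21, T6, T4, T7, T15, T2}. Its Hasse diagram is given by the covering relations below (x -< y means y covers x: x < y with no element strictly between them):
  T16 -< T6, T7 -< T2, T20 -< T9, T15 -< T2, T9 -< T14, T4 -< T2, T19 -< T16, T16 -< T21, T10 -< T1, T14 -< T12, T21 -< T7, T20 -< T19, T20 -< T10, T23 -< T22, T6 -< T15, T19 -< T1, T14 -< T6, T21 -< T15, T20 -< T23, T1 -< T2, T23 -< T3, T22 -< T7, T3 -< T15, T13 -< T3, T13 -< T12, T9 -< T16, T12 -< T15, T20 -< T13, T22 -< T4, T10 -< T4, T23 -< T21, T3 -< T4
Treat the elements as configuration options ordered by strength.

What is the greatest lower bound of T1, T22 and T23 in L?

T20

Common lower bounds of {T1, T22, T23}: T20.
The greatest among these is T20.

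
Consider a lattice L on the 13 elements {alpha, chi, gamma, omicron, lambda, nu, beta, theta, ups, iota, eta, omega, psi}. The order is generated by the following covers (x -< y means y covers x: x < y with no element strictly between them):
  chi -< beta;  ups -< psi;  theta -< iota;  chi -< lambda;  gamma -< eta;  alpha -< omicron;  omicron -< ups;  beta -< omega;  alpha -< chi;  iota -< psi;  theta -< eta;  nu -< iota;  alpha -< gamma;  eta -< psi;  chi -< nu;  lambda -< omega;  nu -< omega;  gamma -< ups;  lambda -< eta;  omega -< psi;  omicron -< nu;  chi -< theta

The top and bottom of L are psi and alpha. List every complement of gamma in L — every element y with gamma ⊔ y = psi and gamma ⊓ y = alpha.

Need y with gamma ∨ y = psi and gamma ∧ y = alpha.
Checking each element gives: beta, iota, nu, omega.

beta, iota, nu, omega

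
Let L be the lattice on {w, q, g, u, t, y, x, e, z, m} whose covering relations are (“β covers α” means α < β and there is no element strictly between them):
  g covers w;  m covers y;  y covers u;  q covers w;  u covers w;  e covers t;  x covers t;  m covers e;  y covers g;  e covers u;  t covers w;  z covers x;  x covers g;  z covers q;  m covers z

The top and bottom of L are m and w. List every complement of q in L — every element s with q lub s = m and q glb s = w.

e, u, y

Need s with q ∨ s = m and q ∧ s = w.
Checking each element gives: e, u, y.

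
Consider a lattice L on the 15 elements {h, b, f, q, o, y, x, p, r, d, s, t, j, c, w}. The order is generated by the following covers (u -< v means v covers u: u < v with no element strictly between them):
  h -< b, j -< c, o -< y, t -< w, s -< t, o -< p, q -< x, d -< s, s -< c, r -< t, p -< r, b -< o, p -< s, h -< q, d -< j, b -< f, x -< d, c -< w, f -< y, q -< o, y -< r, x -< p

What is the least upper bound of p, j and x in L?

c

Common upper bounds of {p, j, x}: c, w.
The least among these is c.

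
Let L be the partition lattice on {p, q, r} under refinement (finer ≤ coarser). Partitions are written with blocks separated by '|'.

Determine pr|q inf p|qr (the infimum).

p|q|r

Common lower bounds of {pr|q, p|qr}: p|q|r.
The greatest among these is p|q|r.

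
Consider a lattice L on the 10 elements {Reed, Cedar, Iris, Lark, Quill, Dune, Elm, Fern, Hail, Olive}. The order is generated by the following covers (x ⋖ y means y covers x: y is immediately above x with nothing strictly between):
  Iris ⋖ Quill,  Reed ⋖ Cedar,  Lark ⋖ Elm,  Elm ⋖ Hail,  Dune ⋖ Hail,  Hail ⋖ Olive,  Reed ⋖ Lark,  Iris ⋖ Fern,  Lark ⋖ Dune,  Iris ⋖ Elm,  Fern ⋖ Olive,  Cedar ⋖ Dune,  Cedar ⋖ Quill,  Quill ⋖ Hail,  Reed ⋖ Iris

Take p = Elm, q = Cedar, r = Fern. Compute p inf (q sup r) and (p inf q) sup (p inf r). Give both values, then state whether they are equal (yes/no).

Elm; Iris; no

q sup r = Olive, so p inf (q sup r) = Elm inf Olive = Elm.
p inf q = Reed and p inf r = Iris, so (p inf q) sup (p inf r) = Reed sup Iris = Iris.
Equal: no.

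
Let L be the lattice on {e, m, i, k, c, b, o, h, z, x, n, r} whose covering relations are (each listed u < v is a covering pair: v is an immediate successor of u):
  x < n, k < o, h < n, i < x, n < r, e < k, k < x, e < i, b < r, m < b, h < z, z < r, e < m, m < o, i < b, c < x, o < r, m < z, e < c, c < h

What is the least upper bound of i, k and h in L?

Common upper bounds of {i, k, h}: n, r.
The least among these is n.

n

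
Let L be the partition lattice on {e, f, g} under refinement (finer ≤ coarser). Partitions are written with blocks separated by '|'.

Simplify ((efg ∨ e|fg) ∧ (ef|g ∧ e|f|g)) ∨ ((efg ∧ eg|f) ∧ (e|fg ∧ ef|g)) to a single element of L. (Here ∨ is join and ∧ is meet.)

e|f|g

efg ∨ e|fg = efg
ef|g ∧ e|f|g = e|f|g
efg ∧ e|f|g = e|f|g
efg ∧ eg|f = eg|f
e|fg ∧ ef|g = e|f|g
eg|f ∧ e|f|g = e|f|g
e|f|g ∨ e|f|g = e|f|g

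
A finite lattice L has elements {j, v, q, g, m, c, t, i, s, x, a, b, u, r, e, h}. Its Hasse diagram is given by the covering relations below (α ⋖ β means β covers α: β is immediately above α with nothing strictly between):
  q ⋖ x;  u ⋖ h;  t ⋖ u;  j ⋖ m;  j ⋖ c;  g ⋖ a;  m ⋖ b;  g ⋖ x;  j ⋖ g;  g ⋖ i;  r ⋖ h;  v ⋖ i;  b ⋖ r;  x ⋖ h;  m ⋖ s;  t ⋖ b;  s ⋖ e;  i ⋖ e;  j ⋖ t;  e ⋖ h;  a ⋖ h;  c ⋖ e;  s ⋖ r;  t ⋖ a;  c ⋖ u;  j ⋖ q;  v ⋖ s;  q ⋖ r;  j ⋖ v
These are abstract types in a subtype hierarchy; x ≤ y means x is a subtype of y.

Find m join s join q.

Common upper bounds of {m, s, q}: h, r.
The least among these is r.

r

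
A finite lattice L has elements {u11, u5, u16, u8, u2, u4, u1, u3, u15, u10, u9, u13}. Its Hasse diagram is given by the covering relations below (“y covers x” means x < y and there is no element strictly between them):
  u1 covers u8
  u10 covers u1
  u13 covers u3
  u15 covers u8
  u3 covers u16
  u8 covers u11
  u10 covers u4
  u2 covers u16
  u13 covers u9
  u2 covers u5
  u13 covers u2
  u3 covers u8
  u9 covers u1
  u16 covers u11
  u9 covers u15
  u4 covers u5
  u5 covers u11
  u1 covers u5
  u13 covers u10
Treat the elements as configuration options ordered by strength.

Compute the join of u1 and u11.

u1

Common upper bounds of {u1, u11}: u1, u10, u13, u9.
The least among these is u1.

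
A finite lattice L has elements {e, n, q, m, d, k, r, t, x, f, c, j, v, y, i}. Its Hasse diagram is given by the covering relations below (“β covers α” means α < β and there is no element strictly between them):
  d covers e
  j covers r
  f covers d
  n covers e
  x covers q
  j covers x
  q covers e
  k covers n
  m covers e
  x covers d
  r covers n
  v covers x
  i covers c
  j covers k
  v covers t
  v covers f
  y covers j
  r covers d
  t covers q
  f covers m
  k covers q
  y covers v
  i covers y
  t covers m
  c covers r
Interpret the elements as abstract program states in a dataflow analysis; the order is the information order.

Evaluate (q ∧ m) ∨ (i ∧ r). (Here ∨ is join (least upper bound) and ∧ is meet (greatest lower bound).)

q ∧ m = e
i ∧ r = r
e ∨ r = r

r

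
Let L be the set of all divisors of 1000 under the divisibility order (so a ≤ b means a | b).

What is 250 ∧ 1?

In the divisibility order, the meet is the greatest common divisor: gcd(250, 1) = 1.

1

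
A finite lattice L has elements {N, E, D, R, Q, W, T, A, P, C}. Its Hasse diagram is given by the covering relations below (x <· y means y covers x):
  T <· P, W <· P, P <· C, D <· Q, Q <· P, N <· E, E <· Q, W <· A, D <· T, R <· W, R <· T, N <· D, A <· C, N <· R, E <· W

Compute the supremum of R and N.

Common upper bounds of {R, N}: A, C, P, R, T, W.
The least among these is R.

R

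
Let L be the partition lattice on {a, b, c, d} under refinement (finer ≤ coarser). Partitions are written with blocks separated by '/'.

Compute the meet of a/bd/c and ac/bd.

The meet (common refinement) of a/bd/c and ac/bd intersects blocks pairwise, giving a/bd/c.

a/bd/c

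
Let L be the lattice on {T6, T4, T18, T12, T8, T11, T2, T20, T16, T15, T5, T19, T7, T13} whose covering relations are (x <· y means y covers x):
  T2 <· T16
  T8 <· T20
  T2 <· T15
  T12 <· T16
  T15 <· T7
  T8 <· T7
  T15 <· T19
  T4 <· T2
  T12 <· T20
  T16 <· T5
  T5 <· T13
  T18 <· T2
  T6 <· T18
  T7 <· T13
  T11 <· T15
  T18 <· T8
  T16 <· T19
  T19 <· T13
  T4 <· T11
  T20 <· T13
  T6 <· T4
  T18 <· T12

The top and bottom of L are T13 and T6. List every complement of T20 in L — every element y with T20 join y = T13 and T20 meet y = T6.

Need y with T20 ∨ y = T13 and T20 ∧ y = T6.
Checking each element gives: T11, T4.

T11, T4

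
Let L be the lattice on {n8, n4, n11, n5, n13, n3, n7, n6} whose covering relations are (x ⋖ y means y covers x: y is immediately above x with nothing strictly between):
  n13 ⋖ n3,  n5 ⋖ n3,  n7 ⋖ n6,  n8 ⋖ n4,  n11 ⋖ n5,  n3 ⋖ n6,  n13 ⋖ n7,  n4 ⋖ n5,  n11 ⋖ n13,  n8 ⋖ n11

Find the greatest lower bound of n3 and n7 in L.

Common lower bounds of {n3, n7}: n11, n13, n8.
The greatest among these is n13.

n13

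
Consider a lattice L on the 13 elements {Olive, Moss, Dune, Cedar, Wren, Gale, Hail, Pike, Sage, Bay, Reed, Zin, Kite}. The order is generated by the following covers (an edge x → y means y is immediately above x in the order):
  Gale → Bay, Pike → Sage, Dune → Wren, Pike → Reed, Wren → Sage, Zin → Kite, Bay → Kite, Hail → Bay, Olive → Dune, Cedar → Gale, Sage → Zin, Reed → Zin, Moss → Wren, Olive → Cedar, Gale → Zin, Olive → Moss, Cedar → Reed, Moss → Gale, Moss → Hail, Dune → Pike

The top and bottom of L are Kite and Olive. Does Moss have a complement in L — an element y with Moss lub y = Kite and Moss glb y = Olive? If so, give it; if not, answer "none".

none

For every candidate y, either Moss ∨ y ≠ Kite or Moss ∧ y ≠ Olive; no complement exists.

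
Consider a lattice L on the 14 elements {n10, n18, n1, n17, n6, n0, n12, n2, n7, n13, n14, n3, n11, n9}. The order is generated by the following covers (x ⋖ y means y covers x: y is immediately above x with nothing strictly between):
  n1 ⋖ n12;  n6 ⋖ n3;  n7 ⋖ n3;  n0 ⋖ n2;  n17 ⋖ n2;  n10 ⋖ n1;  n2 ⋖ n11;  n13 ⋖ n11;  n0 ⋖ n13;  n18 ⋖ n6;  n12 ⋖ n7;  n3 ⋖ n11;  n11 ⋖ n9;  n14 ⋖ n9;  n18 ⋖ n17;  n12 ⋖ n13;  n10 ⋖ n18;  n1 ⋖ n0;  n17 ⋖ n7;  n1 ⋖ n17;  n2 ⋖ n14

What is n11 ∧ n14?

Common lower bounds of {n11, n14}: n0, n1, n10, n17, n18, n2.
The greatest among these is n2.

n2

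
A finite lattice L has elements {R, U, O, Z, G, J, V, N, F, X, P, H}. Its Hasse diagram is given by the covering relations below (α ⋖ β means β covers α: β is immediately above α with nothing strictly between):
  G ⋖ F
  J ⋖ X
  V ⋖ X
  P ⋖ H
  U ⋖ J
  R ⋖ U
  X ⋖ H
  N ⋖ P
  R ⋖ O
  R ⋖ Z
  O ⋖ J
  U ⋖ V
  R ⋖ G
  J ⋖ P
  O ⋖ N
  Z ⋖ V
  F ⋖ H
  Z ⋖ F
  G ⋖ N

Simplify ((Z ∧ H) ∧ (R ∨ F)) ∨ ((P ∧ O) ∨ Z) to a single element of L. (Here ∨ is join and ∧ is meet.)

X

Z ∧ H = Z
R ∨ F = F
Z ∧ F = Z
P ∧ O = O
O ∨ Z = X
Z ∨ X = X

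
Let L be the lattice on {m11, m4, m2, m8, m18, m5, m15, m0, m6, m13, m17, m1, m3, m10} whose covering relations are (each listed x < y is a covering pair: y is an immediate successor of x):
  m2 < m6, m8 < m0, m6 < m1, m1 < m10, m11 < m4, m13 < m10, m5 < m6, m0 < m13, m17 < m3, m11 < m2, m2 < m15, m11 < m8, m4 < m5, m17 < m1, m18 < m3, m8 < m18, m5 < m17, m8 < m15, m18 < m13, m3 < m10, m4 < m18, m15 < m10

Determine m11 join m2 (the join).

Common upper bounds of {m11, m2}: m1, m10, m15, m2, m6.
The least among these is m2.

m2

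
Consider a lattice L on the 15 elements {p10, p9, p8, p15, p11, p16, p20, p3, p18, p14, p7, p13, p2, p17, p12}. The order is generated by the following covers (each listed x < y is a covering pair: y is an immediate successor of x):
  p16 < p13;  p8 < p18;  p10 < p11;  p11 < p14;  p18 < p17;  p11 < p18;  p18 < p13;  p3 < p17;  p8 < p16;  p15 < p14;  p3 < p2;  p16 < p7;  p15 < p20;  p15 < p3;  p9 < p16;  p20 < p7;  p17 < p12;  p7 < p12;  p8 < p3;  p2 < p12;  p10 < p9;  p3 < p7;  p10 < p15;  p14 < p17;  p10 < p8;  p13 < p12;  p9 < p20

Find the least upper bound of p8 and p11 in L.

Common upper bounds of {p8, p11}: p12, p13, p17, p18.
The least among these is p18.

p18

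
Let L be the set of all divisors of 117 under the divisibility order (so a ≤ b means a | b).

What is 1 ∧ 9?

1

In the divisibility order, the meet is the greatest common divisor: gcd(1, 9) = 1.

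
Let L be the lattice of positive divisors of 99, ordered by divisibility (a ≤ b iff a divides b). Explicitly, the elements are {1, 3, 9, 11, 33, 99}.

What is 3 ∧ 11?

1

Common lower bounds of {3, 11}: 1.
The greatest among these is 1.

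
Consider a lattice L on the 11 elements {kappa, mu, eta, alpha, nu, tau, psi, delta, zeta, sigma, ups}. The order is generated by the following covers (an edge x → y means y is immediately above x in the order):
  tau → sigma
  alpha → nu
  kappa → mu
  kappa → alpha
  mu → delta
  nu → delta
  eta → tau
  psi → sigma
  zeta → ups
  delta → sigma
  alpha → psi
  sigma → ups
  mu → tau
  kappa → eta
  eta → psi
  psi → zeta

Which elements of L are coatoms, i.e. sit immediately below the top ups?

The coatoms are exactly the elements covered by ups: sigma, zeta.

sigma, zeta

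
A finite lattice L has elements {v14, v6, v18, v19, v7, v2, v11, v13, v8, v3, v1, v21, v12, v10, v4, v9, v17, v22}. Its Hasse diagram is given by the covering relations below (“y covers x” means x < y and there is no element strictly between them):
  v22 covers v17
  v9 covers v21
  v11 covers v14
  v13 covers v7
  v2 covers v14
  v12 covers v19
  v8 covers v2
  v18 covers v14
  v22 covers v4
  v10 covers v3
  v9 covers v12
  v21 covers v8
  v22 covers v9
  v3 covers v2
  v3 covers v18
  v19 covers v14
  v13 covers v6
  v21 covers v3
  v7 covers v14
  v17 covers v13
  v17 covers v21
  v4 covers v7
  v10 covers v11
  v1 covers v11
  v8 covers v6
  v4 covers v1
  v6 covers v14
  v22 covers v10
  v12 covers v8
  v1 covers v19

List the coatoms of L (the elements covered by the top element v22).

The coatoms are exactly the elements covered by v22: v10, v17, v4, v9.

v10, v17, v4, v9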